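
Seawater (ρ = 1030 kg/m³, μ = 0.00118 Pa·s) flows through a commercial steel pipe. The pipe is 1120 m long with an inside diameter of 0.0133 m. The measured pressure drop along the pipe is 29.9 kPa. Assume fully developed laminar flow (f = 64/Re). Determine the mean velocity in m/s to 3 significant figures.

For laminar flow, f = 64/Re with Re = ρVD/μ, so Darcy-Weisbach reduces to ΔP = 32μLV/D². Solving for V: V = ΔP·D²/(32μL) = 2.99e+04·(0.0133)²/(32·0.00118·1120) = 0.1251 m/s.
Check: Re = ρVD/μ = 1030·0.1251·0.0133/0.00118 = 1452 < 2300, so the laminar assumption holds.

V ≈ 0.125 m/s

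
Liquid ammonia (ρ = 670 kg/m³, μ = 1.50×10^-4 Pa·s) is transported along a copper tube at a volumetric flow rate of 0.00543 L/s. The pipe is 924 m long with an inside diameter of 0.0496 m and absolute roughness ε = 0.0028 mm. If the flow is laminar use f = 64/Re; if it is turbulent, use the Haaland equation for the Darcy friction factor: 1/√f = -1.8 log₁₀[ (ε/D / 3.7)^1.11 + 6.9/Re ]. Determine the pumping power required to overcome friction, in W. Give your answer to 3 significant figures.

P ≈ 2.75×10^-5 W

Q = 0.00543 L/s = 0.00543/1000 = 5.43e-06 m³/s.
Cross-sectional area A = πD²/4 = π(0.0496)²/4 = 0.001932 m²; mean velocity V = Q/A = 5.43e-06/0.001932 = 0.00281 m/s.
Reynolds number Re = ρVD/μ = 670 · 0.00281 · 0.0496 / 0.00015 = 622.6.
Re < 2300 → laminar flow, so f = 64/Re = 64/622.6 = 0.1028 (the turbulent correlation is not needed).
Darcy-Weisbach: ΔP = f(L/D)(ρV²/2) = 0.1028·(924/0.0496)·(670·0.00281²/2) = 0.1028·1.863e+04·0.002646 = 5.066 Pa.
Pumping power P = QΔP = 5.43e-06·5.066 = 2.751×10^-5 W = 2.75×10^-5 W.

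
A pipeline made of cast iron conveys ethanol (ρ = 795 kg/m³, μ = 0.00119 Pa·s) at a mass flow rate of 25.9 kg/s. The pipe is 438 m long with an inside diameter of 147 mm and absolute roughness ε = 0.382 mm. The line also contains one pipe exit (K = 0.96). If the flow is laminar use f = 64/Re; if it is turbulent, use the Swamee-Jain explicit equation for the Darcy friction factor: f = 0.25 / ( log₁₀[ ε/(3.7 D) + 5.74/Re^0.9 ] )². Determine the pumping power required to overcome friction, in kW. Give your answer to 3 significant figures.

A = πD²/4 = π(0.147)²/4 = 0.01697 m²; mean velocity V = ṁ/(ρA) = 25.9/(795 · 0.01697) = 1.92 m/s.
Reynolds number Re = ρVD/μ = 795 · 1.92 · 0.147 / 0.00119 = 1.885e+05.
Re > 4000 → turbulent. Relative roughness ε/D = 0.000382/0.147 = 0.0026. Swamee-Jain: f = 0.25/(log₁₀[0.0026/3.7 + 5.74/1.885e+05^0.9])² = 0.25/(log₁₀[0.000702 + 0.000103])² = 0.25/(-3.094)² = 0.02611.
Total minor-loss coefficient ΣK = 1·0.96 = 0.96.
ΔP = [f·L/D + ΣK]·(ρV²/2) = [0.02611·438/0.147 + 0.96]·(795·1.92²/2) = [77.8 + 0.96]·1465 = 1.154e+05 Pa.
Q = ṁ/ρ = 25.9/795 = 0.03258 m³/s.
Pumping power P = QΔP = 0.03258·1.154e+05 = 3758 W = 3.76 kW.

P ≈ 3.76 kW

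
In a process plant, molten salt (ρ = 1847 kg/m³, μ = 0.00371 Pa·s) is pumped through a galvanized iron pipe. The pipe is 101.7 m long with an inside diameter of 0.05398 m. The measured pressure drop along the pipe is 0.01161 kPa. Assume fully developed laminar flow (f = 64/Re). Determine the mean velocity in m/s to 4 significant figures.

V ≈ 0.002802 m/s

For laminar flow, f = 64/Re with Re = ρVD/μ, so Darcy-Weisbach reduces to ΔP = 32μLV/D². Solving for V: V = ΔP·D²/(32μL) = 11.61·(0.05398)²/(32·0.00371·101.7) = 0.002802 m/s.
Check: Re = ρVD/μ = 1847·0.002802·0.05398/0.00371 = 75.3 < 2300, so the laminar assumption holds.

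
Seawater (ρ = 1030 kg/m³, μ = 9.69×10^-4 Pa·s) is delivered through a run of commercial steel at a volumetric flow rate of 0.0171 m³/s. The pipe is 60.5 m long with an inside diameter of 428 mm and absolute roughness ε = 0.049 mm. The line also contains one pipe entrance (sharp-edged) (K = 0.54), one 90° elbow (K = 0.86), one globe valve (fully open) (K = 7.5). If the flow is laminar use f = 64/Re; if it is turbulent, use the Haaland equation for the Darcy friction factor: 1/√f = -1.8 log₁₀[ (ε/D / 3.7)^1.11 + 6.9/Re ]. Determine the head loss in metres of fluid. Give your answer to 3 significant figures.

h_f ≈ 0.00851 m

Cross-sectional area A = πD²/4 = π(0.428)²/4 = 0.1439 m²; mean velocity V = Q/A = 0.0171/0.1439 = 0.1189 m/s.
Reynolds number Re = ρVD/μ = 1030 · 0.1189 · 0.428 / 0.000969 = 5.407e+04.
Re > 4000 → turbulent. Relative roughness ε/D = 4.9e-05/0.428 = 0.000114. Haaland: 1/√f = -1.8 log₁₀[(0.000114/3.7)^1.11 + 6.9/5.407e+04] = -1.8 log₁₀[9.87e-06 + 0.000128] = 6.951, so f = 0.0207.
Total minor-loss coefficient ΣK = 1·0.54 + 1·0.86 + 1·7.5 = 8.9.
ΔP = [f·L/D + ΣK]·(ρV²/2) = [0.0207·60.5/0.428 + 8.9]·(1030·0.1189²/2) = [2.925 + 8.9]·7.275 = 86.03 Pa.
Head loss h_f = ΔP/(ρg) = 86.03/(1030·9.81) = 0.00851 m.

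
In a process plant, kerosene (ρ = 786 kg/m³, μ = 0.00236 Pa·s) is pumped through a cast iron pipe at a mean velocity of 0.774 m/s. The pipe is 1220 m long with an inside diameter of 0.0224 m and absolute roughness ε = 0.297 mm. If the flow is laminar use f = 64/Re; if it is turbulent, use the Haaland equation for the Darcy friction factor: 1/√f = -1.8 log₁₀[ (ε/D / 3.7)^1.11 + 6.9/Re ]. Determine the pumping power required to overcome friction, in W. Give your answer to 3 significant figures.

Reynolds number Re = ρVD/μ = 786 · 0.774 · 0.0224 / 0.00236 = 5774.
Re > 4000 → turbulent. Relative roughness ε/D = 0.000297/0.0224 = 0.0133. Haaland: 1/√f = -1.8 log₁₀[(0.0133/3.7)^1.11 + 6.9/5774] = -1.8 log₁₀[0.00193 + 0.00119] = 4.51, so f = 0.04917.
Darcy-Weisbach: ΔP = f(L/D)(ρV²/2) = 0.04917·(1220/0.0224)·(786·0.774²/2) = 0.04917·5.446e+04·235.4 = 6.305e+05 Pa.
Q = V·A = 0.774·0.0003941 = 0.000305 m³/s.
Pumping power P = QΔP = 0.000305·6.305e+05 = 192.3 W = 192 W.

P ≈ 192 W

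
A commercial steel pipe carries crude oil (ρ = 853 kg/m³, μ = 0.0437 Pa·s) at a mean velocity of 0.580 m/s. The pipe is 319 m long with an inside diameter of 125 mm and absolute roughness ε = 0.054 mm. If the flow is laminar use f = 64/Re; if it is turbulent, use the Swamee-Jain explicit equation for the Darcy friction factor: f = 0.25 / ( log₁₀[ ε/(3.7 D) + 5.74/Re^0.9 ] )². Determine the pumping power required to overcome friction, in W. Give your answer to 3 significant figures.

Reynolds number Re = ρVD/μ = 853 · 0.58 · 0.125 / 0.0437 = 1415.
Re < 2300 → laminar flow, so f = 64/Re = 64/1415 = 0.04522 (the turbulent correlation is not needed).
Darcy-Weisbach: ΔP = f(L/D)(ρV²/2) = 0.04522·(319/0.125)·(853·0.58²/2) = 0.04522·2552·143.5 = 1.656e+04 Pa.
Q = V·A = 0.58·0.01227 = 0.007118 m³/s.
Pumping power P = QΔP = 0.007118·1.656e+04 = 117.9 W = 118 W.

P ≈ 118 W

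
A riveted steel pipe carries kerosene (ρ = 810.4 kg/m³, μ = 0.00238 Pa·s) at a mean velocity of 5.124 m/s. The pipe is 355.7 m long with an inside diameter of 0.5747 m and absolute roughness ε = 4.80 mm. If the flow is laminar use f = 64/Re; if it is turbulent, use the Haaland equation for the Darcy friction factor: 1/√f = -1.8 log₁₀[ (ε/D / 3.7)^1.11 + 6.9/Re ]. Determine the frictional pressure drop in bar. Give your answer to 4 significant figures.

ΔP ≈ 2.359 bar

Reynolds number Re = ρVD/μ = 810.4 · 5.124 · 0.5747 / 0.00238 = 1.003e+06.
Re > 4000 → turbulent. Relative roughness ε/D = 0.0048/0.5747 = 0.00835. Haaland: 1/√f = -1.8 log₁₀[(0.00835/3.7)^1.11 + 6.9/1.003e+06] = -1.8 log₁₀[0.00115 + 6.88e-06] = 5.283, so f = 0.03583.
Darcy-Weisbach: ΔP = f(L/D)(ρV²/2) = 0.03583·(355.7/0.5747)·(810.4·5.124²/2) = 0.03583·618.9·1.064e+04 = 2.359e+05 Pa.
ΔP = 2.359e+05 Pa = 2.359 bar.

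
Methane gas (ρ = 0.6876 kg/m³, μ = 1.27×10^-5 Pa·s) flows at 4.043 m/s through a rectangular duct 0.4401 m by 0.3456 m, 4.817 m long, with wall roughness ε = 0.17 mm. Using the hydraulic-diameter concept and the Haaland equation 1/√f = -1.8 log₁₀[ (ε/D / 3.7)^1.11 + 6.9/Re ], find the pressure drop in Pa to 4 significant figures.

Hydraulic diameter D_h = 4A/P = 4·(0.4401·0.3456)/(2·(0.4401+0.3456)) = 0.6084/1.571 = 0.3872 m.
Re = ρVD_h/μ = 0.6876·4.043·0.3872/1.27e-05 = 8.475e+04.
ε/D_h = 0.00017/0.3872 = 0.000439; Haaland gives 1/√f = -1.8 log₁₀[4.39e-05+8.14e-05] = 7.024, so f = 0.02027.
ΔP = f(L/D_h)(ρV²/2) = 0.02027·4.817/0.3872·5.62 = 1.417 Pa.

ΔP ≈ 1.417 Pa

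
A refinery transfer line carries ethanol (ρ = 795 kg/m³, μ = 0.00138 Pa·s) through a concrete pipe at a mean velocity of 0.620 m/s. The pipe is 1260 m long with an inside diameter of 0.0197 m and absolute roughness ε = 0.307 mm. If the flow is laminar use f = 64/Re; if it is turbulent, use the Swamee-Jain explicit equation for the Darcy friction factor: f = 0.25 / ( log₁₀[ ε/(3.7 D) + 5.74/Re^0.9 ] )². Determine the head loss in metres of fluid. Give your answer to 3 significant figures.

h_f ≈ 64.2 m

Reynolds number Re = ρVD/μ = 795 · 0.62 · 0.0197 / 0.00138 = 7036.
Re > 4000 → turbulent. Relative roughness ε/D = 0.000307/0.0197 = 0.0156. Swamee-Jain: f = 0.25/(log₁₀[0.0156/3.7 + 5.74/7036^0.9])² = 0.25/(log₁₀[0.00421 + 0.00198])² = 0.25/(-2.208)² = 0.05127.
Darcy-Weisbach: ΔP = f(L/D)(ρV²/2) = 0.05127·(1260/0.0197)·(795·0.62²/2) = 0.05127·6.396e+04·152.8 = 5.01e+05 Pa.
Head loss h_f = ΔP/(ρg) = 5.01e+05/(795·9.81) = 64.2 m.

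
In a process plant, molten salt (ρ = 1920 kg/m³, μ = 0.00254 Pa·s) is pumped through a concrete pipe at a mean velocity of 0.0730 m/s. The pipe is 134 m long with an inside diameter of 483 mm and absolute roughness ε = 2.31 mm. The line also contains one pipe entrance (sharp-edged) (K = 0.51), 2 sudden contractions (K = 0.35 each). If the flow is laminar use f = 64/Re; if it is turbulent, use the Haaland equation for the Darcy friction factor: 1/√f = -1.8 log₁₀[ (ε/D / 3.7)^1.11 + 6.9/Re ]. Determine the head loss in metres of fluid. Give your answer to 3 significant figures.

Reynolds number Re = ρVD/μ = 1920 · 0.073 · 0.483 / 0.00254 = 2.665e+04.
Re > 4000 → turbulent. Relative roughness ε/D = 0.00231/0.483 = 0.00478. Haaland: 1/√f = -1.8 log₁₀[(0.00478/3.7)^1.11 + 6.9/2.665e+04] = -1.8 log₁₀[0.000622 + 0.000259] = 5.499, so f = 0.03307.
Total minor-loss coefficient ΣK = 1·0.51 + 2·0.35 = 1.21.
ΔP = [f·L/D + ΣK]·(ρV²/2) = [0.03307·134/0.483 + 1.21]·(1920·0.073²/2) = [9.174 + 1.21]·5.116 = 53.12 Pa.
Head loss h_f = ΔP/(ρg) = 53.12/(1920·9.81) = 0.00282 m.

h_f ≈ 0.00282 m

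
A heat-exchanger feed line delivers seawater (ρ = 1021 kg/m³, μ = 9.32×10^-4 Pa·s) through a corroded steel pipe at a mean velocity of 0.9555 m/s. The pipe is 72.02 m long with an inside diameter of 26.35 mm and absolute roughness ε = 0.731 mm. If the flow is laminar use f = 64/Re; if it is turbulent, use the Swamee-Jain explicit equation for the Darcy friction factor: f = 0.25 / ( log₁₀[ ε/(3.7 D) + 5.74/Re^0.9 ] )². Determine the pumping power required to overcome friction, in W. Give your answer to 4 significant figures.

Reynolds number Re = ρVD/μ = 1021 · 0.9555 · 0.02635 / 0.000932 = 2.758e+04.
Re > 4000 → turbulent. Relative roughness ε/D = 0.000731/0.02635 = 0.0277. Swamee-Jain: f = 0.25/(log₁₀[0.0277/3.7 + 5.74/2.758e+04^0.9])² = 0.25/(log₁₀[0.0075 + 0.000579])² = 0.25/(-2.093)² = 0.05708.
Darcy-Weisbach: ΔP = f(L/D)(ρV²/2) = 0.05708·(72.02/0.02635)·(1021·0.9555²/2) = 0.05708·2733·466.1 = 7.271e+04 Pa.
Q = V·A = 0.9555·0.0005453 = 0.0005211 m³/s.
Pumping power P = QΔP = 0.0005211·7.271e+04 = 37.888 W = 37.89 W.

P ≈ 37.89 W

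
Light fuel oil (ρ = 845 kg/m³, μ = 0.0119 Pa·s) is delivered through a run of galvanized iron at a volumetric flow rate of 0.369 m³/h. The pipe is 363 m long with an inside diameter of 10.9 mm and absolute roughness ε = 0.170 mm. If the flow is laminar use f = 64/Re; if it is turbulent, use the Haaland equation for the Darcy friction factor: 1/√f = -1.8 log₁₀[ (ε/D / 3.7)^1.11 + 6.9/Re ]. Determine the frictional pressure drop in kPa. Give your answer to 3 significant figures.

Q = 0.369 m³/h = 0.369/3600 = 0.0001025 m³/s.
Cross-sectional area A = πD²/4 = π(0.0109)²/4 = 9.331e-05 m²; mean velocity V = Q/A = 0.0001025/9.331e-05 = 1.098 m/s.
Reynolds number Re = ρVD/μ = 845 · 1.098 · 0.0109 / 0.0119 = 850.2.
Re < 2300 → laminar flow, so f = 64/Re = 64/850.2 = 0.07528 (the turbulent correlation is not needed).
Darcy-Weisbach: ΔP = f(L/D)(ρV²/2) = 0.07528·(363/0.0109)·(845·1.098²/2) = 0.07528·3.33e+04·509.8 = 1.278e+06 Pa.
ΔP = 1.278e+06 Pa = 1280 kPa.

ΔP ≈ 1280 kPa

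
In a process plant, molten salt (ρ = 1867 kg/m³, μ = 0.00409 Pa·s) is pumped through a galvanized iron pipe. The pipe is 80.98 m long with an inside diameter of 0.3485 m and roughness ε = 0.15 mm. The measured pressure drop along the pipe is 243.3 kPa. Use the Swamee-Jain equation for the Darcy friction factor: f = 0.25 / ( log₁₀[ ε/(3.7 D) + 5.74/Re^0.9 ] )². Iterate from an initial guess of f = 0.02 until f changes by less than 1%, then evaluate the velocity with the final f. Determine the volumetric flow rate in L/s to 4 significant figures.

Rearranging Darcy-Weisbach: V = √(2·ΔP·D/(f·L·ρ)). With ε/D = 0.00015/0.3485 = 0.00043, iterate starting from f = 0.02:
  f = 0.02 → V = √(2·2.433e+05·0.3485/(0.02·80.98·1867)) = 7.489 m/s; Re = ρVD/μ = 1.191e+06; f → 0.01672
  f = 0.01672 → V = 8.191 m/s; Re = 1.303e+06; f → 0.01668
Converged (Δf/f < 1%). With the final f = 0.01668: V = √(2·2.433e+05·0.3485/(0.01668·80.98·1867)) = 8.201 m/s.
Q = V·A = 8.201·(π/4·0.3485²) = 0.7823 m³/s = 782.3 L/s.

Q ≈ 782.3 L/s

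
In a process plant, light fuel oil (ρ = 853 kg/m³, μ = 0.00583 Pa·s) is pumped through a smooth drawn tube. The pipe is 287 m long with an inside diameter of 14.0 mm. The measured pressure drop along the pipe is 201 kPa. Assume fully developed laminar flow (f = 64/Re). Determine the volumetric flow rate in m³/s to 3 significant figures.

Q ≈ 1.13×10^-4 m³/s

For laminar flow, f = 64/Re with Re = ρVD/μ, so Darcy-Weisbach reduces to ΔP = 32μLV/D². Solving for V: V = ΔP·D²/(32μL) = 2.01e+05·(0.014)²/(32·0.00583·287) = 0.7358 m/s.
Check: Re = ρVD/μ = 853·0.7358·0.014/0.00583 = 1507 < 2300, so the laminar assumption holds.
Q = V·A = 0.7358·(π/4·0.014²) = 0.0001133 m³/s = 1.13×10^-4 m³/s.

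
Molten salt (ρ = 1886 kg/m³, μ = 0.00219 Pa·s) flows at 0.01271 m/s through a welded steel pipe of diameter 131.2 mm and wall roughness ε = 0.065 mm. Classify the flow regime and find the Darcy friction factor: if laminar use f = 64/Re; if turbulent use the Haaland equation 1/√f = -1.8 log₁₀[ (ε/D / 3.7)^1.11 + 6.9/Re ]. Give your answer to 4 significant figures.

Re = ρVD/μ = 1886·0.01271·0.1312/0.00219 = 1436.
Re < 2300 → laminar, so f = 64/Re = 0.04457 (roughness is irrelevant in laminar flow).

f ≈ 0.04457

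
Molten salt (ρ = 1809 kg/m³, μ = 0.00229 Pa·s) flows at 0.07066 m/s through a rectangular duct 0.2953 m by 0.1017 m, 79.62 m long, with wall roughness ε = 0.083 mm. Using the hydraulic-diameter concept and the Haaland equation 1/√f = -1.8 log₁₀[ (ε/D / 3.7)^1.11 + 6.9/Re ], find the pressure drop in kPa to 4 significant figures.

ΔP ≈ 0.07840 kPa

Hydraulic diameter D_h = 4A/P = 4·(0.2953·0.1017)/(2·(0.2953+0.1017)) = 0.1201/0.794 = 0.1513 m.
Re = ρVD_h/μ = 1809·0.07066·0.1513/0.00229 = 8445.
ε/D_h = 8.3e-05/0.1513 = 0.000549; Haaland gives 1/√f = -1.8 log₁₀[5.62e-05+0.000817] = 5.506, so f = 0.03299.
ΔP = f(L/D_h)(ρV²/2) = 0.03299·79.62/0.1513·4.516 = 78.4 Pa.
ΔP = 0.07840 kPa.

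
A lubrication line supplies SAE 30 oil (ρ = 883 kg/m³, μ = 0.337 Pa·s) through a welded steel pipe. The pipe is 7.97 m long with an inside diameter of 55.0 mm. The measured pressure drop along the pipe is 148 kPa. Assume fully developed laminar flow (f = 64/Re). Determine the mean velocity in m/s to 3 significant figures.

For laminar flow, f = 64/Re with Re = ρVD/μ, so Darcy-Weisbach reduces to ΔP = 32μLV/D². Solving for V: V = ΔP·D²/(32μL) = 1.48e+05·(0.055)²/(32·0.337·7.97) = 5.209 m/s.
Check: Re = ρVD/μ = 883·5.209·0.055/0.337 = 750.7 < 2300, so the laminar assumption holds.

V ≈ 5.21 m/s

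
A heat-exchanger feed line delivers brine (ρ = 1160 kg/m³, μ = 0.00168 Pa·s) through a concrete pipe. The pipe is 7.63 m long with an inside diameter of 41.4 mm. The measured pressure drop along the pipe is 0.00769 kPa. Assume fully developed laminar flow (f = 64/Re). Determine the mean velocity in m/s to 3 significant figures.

V ≈ 0.0321 m/s

For laminar flow, f = 64/Re with Re = ρVD/μ, so Darcy-Weisbach reduces to ΔP = 32μLV/D². Solving for V: V = ΔP·D²/(32μL) = 7.69·(0.0414)²/(32·0.00168·7.63) = 0.03213 m/s.
Check: Re = ρVD/μ = 1160·0.03213·0.0414/0.00168 = 918.5 < 2300, so the laminar assumption holds.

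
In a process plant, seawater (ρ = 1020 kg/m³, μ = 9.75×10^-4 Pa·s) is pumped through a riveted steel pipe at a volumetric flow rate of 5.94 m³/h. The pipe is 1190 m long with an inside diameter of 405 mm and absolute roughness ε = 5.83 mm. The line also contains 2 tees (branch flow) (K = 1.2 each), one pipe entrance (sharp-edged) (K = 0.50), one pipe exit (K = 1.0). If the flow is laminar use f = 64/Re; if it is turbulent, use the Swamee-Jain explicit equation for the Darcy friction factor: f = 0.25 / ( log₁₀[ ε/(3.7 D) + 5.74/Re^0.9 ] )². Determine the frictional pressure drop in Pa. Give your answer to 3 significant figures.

ΔP ≈ 13.1 Pa

Q = 5.94 m³/h = 5.94/3600 = 0.00165 m³/s.
Cross-sectional area A = πD²/4 = π(0.405)²/4 = 0.1288 m²; mean velocity V = Q/A = 0.00165/0.1288 = 0.01281 m/s.
Reynolds number Re = ρVD/μ = 1020 · 0.01281 · 0.405 / 0.000975 = 5427.
Re > 4000 → turbulent. Relative roughness ε/D = 0.00583/0.405 = 0.0144. Swamee-Jain: f = 0.25/(log₁₀[0.0144/3.7 + 5.74/5427^0.9])² = 0.25/(log₁₀[0.00389 + 0.0025])² = 0.25/(-2.195)² = 0.05191.
Total minor-loss coefficient ΣK = 2·1.2 + 1·0.5 + 1·1 = 3.9.
ΔP = [f·L/D + ΣK]·(ρV²/2) = [0.05191·1190/0.405 + 3.9]·(1020·0.01281²/2) = [152.5 + 3.9]·0.08366 = 13.09 Pa.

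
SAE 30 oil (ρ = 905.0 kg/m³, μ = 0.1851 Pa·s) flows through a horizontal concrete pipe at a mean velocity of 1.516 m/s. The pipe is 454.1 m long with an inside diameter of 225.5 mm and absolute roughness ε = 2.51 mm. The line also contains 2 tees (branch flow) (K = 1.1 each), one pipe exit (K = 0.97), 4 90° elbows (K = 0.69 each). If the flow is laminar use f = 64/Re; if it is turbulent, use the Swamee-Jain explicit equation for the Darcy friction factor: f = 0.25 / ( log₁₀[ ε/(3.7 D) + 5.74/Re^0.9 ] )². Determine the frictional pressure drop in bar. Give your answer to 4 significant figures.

Reynolds number Re = ρVD/μ = 905 · 1.516 · 0.2255 / 0.185 = 1671.
Re < 2300 → laminar flow, so f = 64/Re = 64/1671 = 0.03829 (the turbulent correlation is not needed).
Total minor-loss coefficient ΣK = 2·1.1 + 1·0.97 + 4·0.69 = 5.93.
ΔP = [f·L/D + ΣK]·(ρV²/2) = [0.03829·454.1/0.2255 + 5.93]·(905·1.516²/2) = [77.11 + 5.93]·1040 = 8.636e+04 Pa.
ΔP = 8.636e+04 Pa = 0.8636 bar.

ΔP ≈ 0.8636 bar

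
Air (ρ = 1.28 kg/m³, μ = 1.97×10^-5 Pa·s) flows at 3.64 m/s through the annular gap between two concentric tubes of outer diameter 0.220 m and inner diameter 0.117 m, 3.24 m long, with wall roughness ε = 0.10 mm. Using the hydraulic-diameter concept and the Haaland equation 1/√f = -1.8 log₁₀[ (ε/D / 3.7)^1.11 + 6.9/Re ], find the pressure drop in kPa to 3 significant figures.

ΔP ≈ 0.00708 kPa

Hydraulic diameter D_h = 4A/P = D_o - D_i = 0.22 - 0.117 = 0.103 m.
Re = ρVD_h/μ = 1.28·3.64·0.103/1.97e-05 = 2.436e+04.
ε/D_h = 0.0001/0.103 = 0.000971; Haaland gives 1/√f = -1.8 log₁₀[0.000106+0.000283] = 6.138, so f = 0.02655.
ΔP = f(L/D_h)(ρV²/2) = 0.02655·3.24/0.103·8.48 = 7.081 Pa.
ΔP = 0.00708 kPa.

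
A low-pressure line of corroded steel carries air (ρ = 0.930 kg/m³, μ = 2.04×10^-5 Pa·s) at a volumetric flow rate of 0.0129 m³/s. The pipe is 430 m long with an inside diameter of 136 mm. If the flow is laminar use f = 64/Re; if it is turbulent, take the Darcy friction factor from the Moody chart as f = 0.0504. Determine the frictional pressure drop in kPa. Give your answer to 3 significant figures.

ΔP ≈ 0.0584 kPa

Cross-sectional area A = πD²/4 = π(0.136)²/4 = 0.01453 m²; mean velocity V = Q/A = 0.0129/0.01453 = 0.888 m/s.
Reynolds number Re = ρVD/μ = 0.93 · 0.888 · 0.136 / 2.04e-05 = 5506.
Re > 4000 → turbulent; use the Moody-chart value f = 0.0504.
Darcy-Weisbach: ΔP = f(L/D)(ρV²/2) = 0.0504·(430/0.136)·(0.93·0.888²/2) = 0.0504·3162·0.3667 = 58.43 Pa.
ΔP = 58.43 Pa = 0.0584 kPa.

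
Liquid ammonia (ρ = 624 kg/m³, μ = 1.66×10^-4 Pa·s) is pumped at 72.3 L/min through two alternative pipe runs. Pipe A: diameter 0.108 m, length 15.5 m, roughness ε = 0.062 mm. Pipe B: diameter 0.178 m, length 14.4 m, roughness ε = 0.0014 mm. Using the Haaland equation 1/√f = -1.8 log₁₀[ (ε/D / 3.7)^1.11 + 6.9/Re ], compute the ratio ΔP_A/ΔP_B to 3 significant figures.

Pipe A: V = Q/A = 0.001205/0.009161 = 0.1315 m/s; Re = 5.34e+04; ε/D = 0.000574; Haaland → f = 0.02224; ΔP_A = f(L/D)(ρV²/2) = 17.23 Pa.
Pipe B: V = Q/A = 0.001205/0.02488 = 0.04842 m/s; Re = 3.24e+04; ε/D = 7.87e-06; Haaland → f = 0.02291; ΔP_B = f(L/D)(ρV²/2) = 1.356 Pa.
ΔP_A/ΔP_B = 17.23/1.356 = 12.7.

ΔP_A/ΔP_B ≈ 12.7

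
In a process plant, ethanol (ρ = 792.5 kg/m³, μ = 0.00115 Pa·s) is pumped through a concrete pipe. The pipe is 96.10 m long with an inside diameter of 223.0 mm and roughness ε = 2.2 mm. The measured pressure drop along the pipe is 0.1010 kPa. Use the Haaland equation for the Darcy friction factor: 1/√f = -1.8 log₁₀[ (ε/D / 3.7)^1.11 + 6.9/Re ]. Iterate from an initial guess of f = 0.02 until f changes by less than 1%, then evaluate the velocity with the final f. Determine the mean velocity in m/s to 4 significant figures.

V ≈ 0.1206 m/s

Rearranging Darcy-Weisbach: V = √(2·ΔP·D/(f·L·ρ)). With ε/D = 0.0022/0.223 = 0.00987, iterate starting from f = 0.02:
  f = 0.02 → V = √(2·101·0.223/(0.02·96.1·792.5)) = 0.172 m/s; Re = ρVD/μ = 2.643e+04; f → 0.03987
  f = 0.03987 → V = 0.1218 m/s; Re = 1.872e+04; f → 0.04066
  f = 0.04066 → V = 0.1206 m/s; Re = 1.853e+04; f → 0.04069
Converged (Δf/f < 1%). With the final f = 0.04069: V = √(2·101·0.223/(0.04069·96.1·792.5)) = 0.1206 m/s.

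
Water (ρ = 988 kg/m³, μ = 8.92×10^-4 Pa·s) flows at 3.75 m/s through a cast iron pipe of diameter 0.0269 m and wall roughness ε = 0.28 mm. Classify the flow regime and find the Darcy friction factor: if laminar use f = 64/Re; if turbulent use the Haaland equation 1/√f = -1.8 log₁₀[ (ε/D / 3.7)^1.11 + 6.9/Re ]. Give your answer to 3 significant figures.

Re = ρVD/μ = 988·3.75·0.0269/0.000892 = 1.117e+05.
Re > 4000 → turbulent. ε/D = 0.00028/0.0269 = 0.0104; Haaland: 1/√f = -1.8 log₁₀[0.00147 + 6.18e-05] = 5.064, so f = 0.03899.

f ≈ 0.0390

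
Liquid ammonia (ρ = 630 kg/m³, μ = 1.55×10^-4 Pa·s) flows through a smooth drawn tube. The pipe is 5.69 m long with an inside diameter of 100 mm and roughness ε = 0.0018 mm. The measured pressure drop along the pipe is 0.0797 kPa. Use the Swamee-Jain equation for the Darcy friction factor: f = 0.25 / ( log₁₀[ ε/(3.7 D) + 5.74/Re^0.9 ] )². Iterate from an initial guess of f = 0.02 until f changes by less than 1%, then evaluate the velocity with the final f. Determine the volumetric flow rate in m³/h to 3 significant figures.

Rearranging Darcy-Weisbach: V = √(2·ΔP·D/(f·L·ρ)). With ε/D = 1.8e-06/0.1 = 1.8e-05, iterate starting from f = 0.02:
  f = 0.02 → V = √(2·79.7·0.1/(0.02·5.69·630)) = 0.4715 m/s; Re = ρVD/μ = 1.917e+05; f → 0.01582
  f = 0.01582 → V = 0.5301 m/s; Re = 2.155e+05; f → 0.01548
  f = 0.01548 → V = 0.5359 m/s; Re = 2.178e+05; f → 0.01545
Converged (Δf/f < 1%). With the final f = 0.01545: V = √(2·79.7·0.1/(0.01545·5.69·630)) = 0.5365 m/s.
Q = V·A = 0.5365·(π/4·0.1²) = 0.004213 m³/s = 15.2 m³/h.

Q ≈ 15.2 m³/h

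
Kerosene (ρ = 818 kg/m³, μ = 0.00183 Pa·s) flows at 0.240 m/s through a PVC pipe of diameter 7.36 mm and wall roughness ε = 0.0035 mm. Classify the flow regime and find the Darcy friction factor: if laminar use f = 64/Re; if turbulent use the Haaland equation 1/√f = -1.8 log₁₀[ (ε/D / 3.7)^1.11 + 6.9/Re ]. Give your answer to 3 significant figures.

Re = ρVD/μ = 818·0.24·0.00736/0.00183 = 789.6.
Re < 2300 → laminar, so f = 64/Re = 0.08106 (roughness is irrelevant in laminar flow).

f ≈ 0.0811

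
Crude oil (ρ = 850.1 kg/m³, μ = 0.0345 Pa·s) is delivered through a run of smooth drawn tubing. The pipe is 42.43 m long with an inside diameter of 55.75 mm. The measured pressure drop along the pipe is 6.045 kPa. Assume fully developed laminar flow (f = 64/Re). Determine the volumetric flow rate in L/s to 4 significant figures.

For laminar flow, f = 64/Re with Re = ρVD/μ, so Darcy-Weisbach reduces to ΔP = 32μLV/D². Solving for V: V = ΔP·D²/(32μL) = 6045·(0.05575)²/(32·0.0345·42.43) = 0.4011 m/s.
Check: Re = ρVD/μ = 850.1·0.4011·0.05575/0.0345 = 551 < 2300, so the laminar assumption holds.
Q = V·A = 0.4011·(π/4·0.05575²) = 0.0009791 m³/s = 0.9791 L/s.

Q ≈ 0.9791 L/s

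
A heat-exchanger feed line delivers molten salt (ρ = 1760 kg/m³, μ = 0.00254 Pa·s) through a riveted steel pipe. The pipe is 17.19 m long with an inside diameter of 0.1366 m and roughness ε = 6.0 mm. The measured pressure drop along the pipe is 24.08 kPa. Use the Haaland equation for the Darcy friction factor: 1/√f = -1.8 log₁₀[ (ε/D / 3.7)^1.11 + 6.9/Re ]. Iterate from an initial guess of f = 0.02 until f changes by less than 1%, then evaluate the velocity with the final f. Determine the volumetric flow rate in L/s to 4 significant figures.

Rearranging Darcy-Weisbach: V = √(2·ΔP·D/(f·L·ρ)). With ε/D = 0.006/0.1366 = 0.0439, iterate starting from f = 0.02:
  f = 0.02 → V = √(2·2.408e+04·0.1366/(0.02·17.19·1760)) = 3.297 m/s; Re = ρVD/μ = 3.121e+05; f → 0.06765
  f = 0.06765 → V = 1.793 m/s; Re = 1.697e+05; f → 0.06772
Converged (Δf/f < 1%). With the final f = 0.06772: V = √(2·2.408e+04·0.1366/(0.06772·17.19·1760)) = 1.792 m/s.
Q = V·A = 1.792·(π/4·0.1366²) = 0.02626 m³/s = 26.26 L/s.

Q ≈ 26.26 L/s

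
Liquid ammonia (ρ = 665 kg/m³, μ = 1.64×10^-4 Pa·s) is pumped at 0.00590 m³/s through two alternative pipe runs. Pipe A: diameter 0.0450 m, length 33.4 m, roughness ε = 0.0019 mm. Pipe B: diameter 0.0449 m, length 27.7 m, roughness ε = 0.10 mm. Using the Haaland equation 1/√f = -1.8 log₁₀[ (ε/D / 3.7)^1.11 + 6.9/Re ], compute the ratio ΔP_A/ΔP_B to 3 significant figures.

Pipe A: V = Q/A = 0.0059/0.00159 = 3.71 m/s; Re = 6.769e+05; ε/D = 4.22e-05; Haaland → f = 0.01301; ΔP_A = f(L/D)(ρV²/2) = 4.418e+04 Pa.
Pipe B: V = Q/A = 0.0059/0.001583 = 3.726 m/s; Re = 6.784e+05; ε/D = 0.00223; Haaland → f = 0.02437; ΔP_B = f(L/D)(ρV²/2) = 6.942e+04 Pa.
ΔP_A/ΔP_B = 4.418e+04/6.942e+04 = 0.636.

ΔP_A/ΔP_B ≈ 0.636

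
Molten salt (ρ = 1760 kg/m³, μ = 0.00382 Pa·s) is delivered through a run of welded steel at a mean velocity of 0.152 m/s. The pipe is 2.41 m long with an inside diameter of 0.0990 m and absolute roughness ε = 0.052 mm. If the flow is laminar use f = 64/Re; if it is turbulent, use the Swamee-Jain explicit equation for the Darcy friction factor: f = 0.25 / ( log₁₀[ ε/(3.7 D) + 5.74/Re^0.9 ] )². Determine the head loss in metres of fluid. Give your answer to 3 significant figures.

Reynolds number Re = ρVD/μ = 1760 · 0.152 · 0.099 / 0.00382 = 6933.
Re > 4000 → turbulent. Relative roughness ε/D = 5.2e-05/0.099 = 0.000525. Swamee-Jain: f = 0.25/(log₁₀[0.000525/3.7 + 5.74/6933^0.9])² = 0.25/(log₁₀[0.000142 + 0.002])² = 0.25/(-2.668)² = 0.03512.
Darcy-Weisbach: ΔP = f(L/D)(ρV²/2) = 0.03512·(2.41/0.099)·(1760·0.152²/2) = 0.03512·24.34·20.33 = 17.38 Pa.
Head loss h_f = ΔP/(ρg) = 17.38/(1760·9.81) = 0.00101 m.

h_f ≈ 0.00101 m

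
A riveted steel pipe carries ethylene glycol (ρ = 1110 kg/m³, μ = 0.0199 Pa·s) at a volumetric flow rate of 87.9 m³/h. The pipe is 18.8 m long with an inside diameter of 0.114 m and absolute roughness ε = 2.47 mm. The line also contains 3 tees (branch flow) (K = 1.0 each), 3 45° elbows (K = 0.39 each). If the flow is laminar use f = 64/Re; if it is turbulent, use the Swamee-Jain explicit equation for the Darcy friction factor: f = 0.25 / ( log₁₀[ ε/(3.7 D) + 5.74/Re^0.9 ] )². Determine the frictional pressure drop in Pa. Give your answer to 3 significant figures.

Q = 87.9 m³/h = 87.9/3600 = 0.02442 m³/s.
Cross-sectional area A = πD²/4 = π(0.114)²/4 = 0.01021 m²; mean velocity V = Q/A = 0.02442/0.01021 = 2.392 m/s.
Reynolds number Re = ρVD/μ = 1110 · 2.392 · 0.114 / 0.0199 = 1.521e+04.
Re > 4000 → turbulent. Relative roughness ε/D = 0.00247/0.114 = 0.0217. Swamee-Jain: f = 0.25/(log₁₀[0.0217/3.7 + 5.74/1.521e+04^0.9])² = 0.25/(log₁₀[0.00586 + 0.000988])² = 0.25/(-2.165)² = 0.05335.
Total minor-loss coefficient ΣK = 3·1 + 3·0.39 = 4.17.
ΔP = [f·L/D + ΣK]·(ρV²/2) = [0.05335·18.8/0.114 + 4.17]·(1110·2.392²/2) = [8.799 + 4.17]·3176 = 4.119e+04 Pa.

ΔP ≈ 41200 Pa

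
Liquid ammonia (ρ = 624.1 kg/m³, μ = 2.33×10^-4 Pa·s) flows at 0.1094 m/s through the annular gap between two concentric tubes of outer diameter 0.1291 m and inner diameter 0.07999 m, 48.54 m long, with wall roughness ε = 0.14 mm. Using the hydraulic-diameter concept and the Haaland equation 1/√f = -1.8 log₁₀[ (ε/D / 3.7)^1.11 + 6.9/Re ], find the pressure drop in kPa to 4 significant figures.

Hydraulic diameter D_h = 4A/P = D_o - D_i = 0.1291 - 0.07999 = 0.04911 m.
Re = ρVD_h/μ = 624.1·0.1094·0.04911/0.000233 = 1.439e+04.
ε/D_h = 0.00014/0.04911 = 0.00285; Haaland gives 1/√f = -1.8 log₁₀[0.00035+0.000479] = 5.546, so f = 0.03251.
ΔP = f(L/D_h)(ρV²/2) = 0.03251·48.54/0.04911·3.735 = 120 Pa.
ΔP = 0.1200 kPa.

ΔP ≈ 0.1200 kPa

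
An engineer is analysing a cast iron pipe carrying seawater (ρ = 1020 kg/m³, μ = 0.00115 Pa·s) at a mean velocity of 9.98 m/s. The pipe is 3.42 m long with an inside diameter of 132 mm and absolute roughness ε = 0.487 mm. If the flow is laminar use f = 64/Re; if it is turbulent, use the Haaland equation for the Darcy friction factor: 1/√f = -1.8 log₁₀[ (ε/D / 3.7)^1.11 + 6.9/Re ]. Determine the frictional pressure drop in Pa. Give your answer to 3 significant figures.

Reynolds number Re = ρVD/μ = 1020 · 9.98 · 0.132 / 0.00115 = 1.168e+06.
Re > 4000 → turbulent. Relative roughness ε/D = 0.000487/0.132 = 0.00369. Haaland: 1/√f = -1.8 log₁₀[(0.00369/3.7)^1.11 + 6.9/1.168e+06] = -1.8 log₁₀[0.000466 + 5.91e-06] = 5.987, so f = 0.0279.
Darcy-Weisbach: ΔP = f(L/D)(ρV²/2) = 0.0279·(3.42/0.132)·(1020·9.98²/2) = 0.0279·25.91·5.08e+04 = 3.672e+04 Pa.

ΔP ≈ 36700 Pa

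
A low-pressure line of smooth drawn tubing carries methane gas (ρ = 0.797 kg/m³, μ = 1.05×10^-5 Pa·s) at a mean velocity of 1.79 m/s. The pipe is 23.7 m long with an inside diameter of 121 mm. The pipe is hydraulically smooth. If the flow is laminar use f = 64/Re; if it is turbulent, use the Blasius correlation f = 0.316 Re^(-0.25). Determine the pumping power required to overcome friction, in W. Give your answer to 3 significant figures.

Reynolds number Re = ρVD/μ = 0.797 · 1.79 · 0.121 / 1.05e-05 = 1.644e+04.
Re > 4000 → turbulent. Smooth-pipe (Blasius): f = 0.316 Re^(-0.25) = 0.316/(1.644e+04)^0.25 = 0.02791.
Darcy-Weisbach: ΔP = f(L/D)(ρV²/2) = 0.02791·(23.7/0.121)·(0.797·1.79²/2) = 0.02791·195.9·1.277 = 6.979 Pa.
Q = V·A = 1.79·0.0115 = 0.02058 m³/s.
Pumping power P = QΔP = 0.02058·6.979 = 0.1437 W = 0.144 W.

P ≈ 0.144 W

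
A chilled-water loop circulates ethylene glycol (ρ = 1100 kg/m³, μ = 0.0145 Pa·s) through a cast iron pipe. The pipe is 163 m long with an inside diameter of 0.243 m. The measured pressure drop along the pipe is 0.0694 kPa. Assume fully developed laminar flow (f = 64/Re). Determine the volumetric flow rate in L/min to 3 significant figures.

For laminar flow, f = 64/Re with Re = ρVD/μ, so Darcy-Weisbach reduces to ΔP = 32μLV/D². Solving for V: V = ΔP·D²/(32μL) = 69.4·(0.243)²/(32·0.0145·163) = 0.05418 m/s.
Check: Re = ρVD/μ = 1100·0.05418·0.243/0.0145 = 998.8 < 2300, so the laminar assumption holds.
Q = V·A = 0.05418·(π/4·0.243²) = 0.002513 m³/s = 151 L/min.

Q ≈ 151 L/min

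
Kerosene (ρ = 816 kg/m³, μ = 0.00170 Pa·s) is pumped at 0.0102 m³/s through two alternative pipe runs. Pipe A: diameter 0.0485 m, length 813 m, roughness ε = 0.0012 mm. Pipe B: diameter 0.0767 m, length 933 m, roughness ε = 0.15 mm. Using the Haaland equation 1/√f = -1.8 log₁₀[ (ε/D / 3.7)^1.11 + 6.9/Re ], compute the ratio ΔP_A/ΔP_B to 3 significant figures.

Pipe A: V = Q/A = 0.0102/0.001847 = 5.521 m/s; Re = 1.285e+05; ε/D = 2.47e-05; Haaland → f = 0.01704; ΔP_A = f(L/D)(ρV²/2) = 3.553e+06 Pa.
Pipe B: V = Q/A = 0.0102/0.00462 = 2.208 m/s; Re = 8.127e+04; ε/D = 0.00196; Haaland → f = 0.02518; ΔP_B = f(L/D)(ρV²/2) = 6.09e+05 Pa.
ΔP_A/ΔP_B = 3.553e+06/6.09e+05 = 5.83.

ΔP_A/ΔP_B ≈ 5.83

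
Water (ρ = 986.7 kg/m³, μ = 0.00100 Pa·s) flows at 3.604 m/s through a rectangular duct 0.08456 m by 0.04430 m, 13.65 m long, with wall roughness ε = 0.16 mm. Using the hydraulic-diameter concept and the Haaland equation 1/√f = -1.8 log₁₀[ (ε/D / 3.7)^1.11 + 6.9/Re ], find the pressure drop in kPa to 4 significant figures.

ΔP ≈ 39.43 kPa

Hydraulic diameter D_h = 4A/P = 4·(0.08456·0.0443)/(2·(0.08456+0.0443)) = 0.01498/0.2577 = 0.05814 m.
Re = ρVD_h/μ = 986.7·3.604·0.05814/0.001 = 2.068e+05.
ε/D_h = 0.00016/0.05814 = 0.00275; Haaland gives 1/√f = -1.8 log₁₀[0.000337+3.34e-05] = 6.177, so f = 0.02621.
ΔP = f(L/D_h)(ρV²/2) = 0.02621·13.65/0.05814·6408 = 3.943e+04 Pa.
ΔP = 39.43 kPa.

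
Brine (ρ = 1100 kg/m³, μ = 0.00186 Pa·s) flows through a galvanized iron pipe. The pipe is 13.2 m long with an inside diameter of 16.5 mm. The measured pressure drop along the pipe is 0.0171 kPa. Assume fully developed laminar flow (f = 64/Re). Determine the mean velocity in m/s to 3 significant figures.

For laminar flow, f = 64/Re with Re = ρVD/μ, so Darcy-Weisbach reduces to ΔP = 32μLV/D². Solving for V: V = ΔP·D²/(32μL) = 17.1·(0.0165)²/(32·0.00186·13.2) = 0.005926 m/s.
Check: Re = ρVD/μ = 1100·0.005926·0.0165/0.00186 = 57.82 < 2300, so the laminar assumption holds.

V ≈ 0.00593 m/s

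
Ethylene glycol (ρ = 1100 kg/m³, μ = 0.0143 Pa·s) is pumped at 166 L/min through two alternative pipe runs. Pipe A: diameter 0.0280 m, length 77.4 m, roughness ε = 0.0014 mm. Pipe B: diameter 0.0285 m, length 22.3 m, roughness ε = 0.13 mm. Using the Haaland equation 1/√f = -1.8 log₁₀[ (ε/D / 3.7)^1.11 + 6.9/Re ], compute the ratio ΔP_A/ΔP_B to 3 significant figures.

ΔP_A/ΔP_B ≈ 3.18

Pipe A: V = Q/A = 0.002767/0.0006158 = 4.493 m/s; Re = 9678; ε/D = 5e-05; Haaland → f = 0.03121; ΔP_A = f(L/D)(ρV²/2) = 9.581e+05 Pa.
Pipe B: V = Q/A = 0.002767/0.0006379 = 4.337 m/s; Re = 9508; ε/D = 0.00456; Haaland → f = 0.03719; ΔP_B = f(L/D)(ρV²/2) = 3.01e+05 Pa.
ΔP_A/ΔP_B = 9.581e+05/3.01e+05 = 3.18.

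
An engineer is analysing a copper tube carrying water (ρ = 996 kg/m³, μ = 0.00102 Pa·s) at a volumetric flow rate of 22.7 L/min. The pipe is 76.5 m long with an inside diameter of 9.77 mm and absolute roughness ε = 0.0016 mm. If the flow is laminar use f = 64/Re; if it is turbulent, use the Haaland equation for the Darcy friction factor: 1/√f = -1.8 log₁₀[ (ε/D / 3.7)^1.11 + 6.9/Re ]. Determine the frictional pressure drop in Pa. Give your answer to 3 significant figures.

Q = 22.7 L/min = 22.7/60000 = 0.0003783 m³/s.
Cross-sectional area A = πD²/4 = π(0.00977)²/4 = 7.497e-05 m²; mean velocity V = Q/A = 0.0003783/7.497e-05 = 5.047 m/s.
Reynolds number Re = ρVD/μ = 996 · 5.047 · 0.00977 / 0.00102 = 4.814e+04.
Re > 4000 → turbulent. Relative roughness ε/D = 1.6e-06/0.00977 = 0.000164. Haaland: 1/√f = -1.8 log₁₀[(0.000164/3.7)^1.11 + 6.9/4.814e+04] = -1.8 log₁₀[1.47e-05 + 0.000143] = 6.842, so f = 0.02136.
Darcy-Weisbach: ΔP = f(L/D)(ρV²/2) = 0.02136·(76.5/0.00977)·(996·5.047²/2) = 0.02136·7830·1.268e+04 = 2.121e+06 Pa.

ΔP ≈ 2.12×10^6 Pa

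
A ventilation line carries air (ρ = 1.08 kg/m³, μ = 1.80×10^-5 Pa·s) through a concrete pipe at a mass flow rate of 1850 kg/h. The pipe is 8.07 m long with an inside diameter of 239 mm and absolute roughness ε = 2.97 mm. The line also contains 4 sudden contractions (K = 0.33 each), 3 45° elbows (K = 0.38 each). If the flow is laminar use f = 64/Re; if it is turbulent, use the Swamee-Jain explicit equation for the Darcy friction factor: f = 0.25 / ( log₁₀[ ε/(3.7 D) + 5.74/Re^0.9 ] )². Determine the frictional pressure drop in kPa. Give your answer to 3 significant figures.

ṁ = 1850 kg/h = 1850/3600 = 0.5139 kg/s.
A = πD²/4 = π(0.239)²/4 = 0.04486 m²; mean velocity V = ṁ/(ρA) = 0.5139/(1.08 · 0.04486) = 10.61 m/s.
Reynolds number Re = ρVD/μ = 1.08 · 10.61 · 0.239 / 1.8e-05 = 1.521e+05.
Re > 4000 → turbulent. Relative roughness ε/D = 0.00297/0.239 = 0.0124. Swamee-Jain: f = 0.25/(log₁₀[0.0124/3.7 + 5.74/1.521e+05^0.9])² = 0.25/(log₁₀[0.00336 + 0.000124])² = 0.25/(-2.458)² = 0.04138.
Total minor-loss coefficient ΣK = 4·0.33 + 3·0.38 = 2.46.
ΔP = [f·L/D + ΣK]·(ρV²/2) = [0.04138·8.07/0.239 + 2.46]·(1.08·10.61²/2) = [1.397 + 2.46]·60.75 = 234.3 Pa.
ΔP = 234.3 Pa = 0.234 kPa.

ΔP ≈ 0.234 kPa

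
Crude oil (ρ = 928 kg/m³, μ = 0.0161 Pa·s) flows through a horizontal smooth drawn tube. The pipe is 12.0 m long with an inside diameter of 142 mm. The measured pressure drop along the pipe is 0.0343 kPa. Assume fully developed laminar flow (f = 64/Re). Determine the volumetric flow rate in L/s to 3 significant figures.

For laminar flow, f = 64/Re with Re = ρVD/μ, so Darcy-Weisbach reduces to ΔP = 32μLV/D². Solving for V: V = ΔP·D²/(32μL) = 34.3·(0.142)²/(32·0.0161·12) = 0.1119 m/s.
Check: Re = ρVD/μ = 928·0.1119·0.142/0.0161 = 915.6 < 2300, so the laminar assumption holds.
Q = V·A = 0.1119·(π/4·0.142²) = 0.001772 m³/s = 1.77 L/s.

Q ≈ 1.77 L/s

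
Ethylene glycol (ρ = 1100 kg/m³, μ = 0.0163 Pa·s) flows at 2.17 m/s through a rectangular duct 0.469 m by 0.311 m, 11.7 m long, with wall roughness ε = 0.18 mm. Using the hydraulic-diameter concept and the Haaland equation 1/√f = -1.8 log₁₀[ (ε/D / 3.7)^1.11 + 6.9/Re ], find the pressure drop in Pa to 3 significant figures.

ΔP ≈ 1770 Pa

Hydraulic diameter D_h = 4A/P = 4·(0.469·0.311)/(2·(0.469+0.311)) = 0.5834/1.56 = 0.374 m.
Re = ρVD_h/μ = 1100·2.17·0.374/0.0163 = 5.477e+04.
ε/D_h = 0.00018/0.374 = 0.000481; Haaland gives 1/√f = -1.8 log₁₀[4.86e-05+0.000126] = 6.764, so f = 0.02185.
ΔP = f(L/D_h)(ρV²/2) = 0.02185·11.7/0.374·2590 = 1771 Pa.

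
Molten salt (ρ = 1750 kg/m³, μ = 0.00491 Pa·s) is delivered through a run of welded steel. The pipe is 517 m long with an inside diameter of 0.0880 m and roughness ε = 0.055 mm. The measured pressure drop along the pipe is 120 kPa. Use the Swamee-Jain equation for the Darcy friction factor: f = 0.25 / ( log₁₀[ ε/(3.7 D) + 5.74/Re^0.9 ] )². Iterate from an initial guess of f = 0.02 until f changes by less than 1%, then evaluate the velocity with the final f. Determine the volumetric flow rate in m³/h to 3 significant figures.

Rearranging Darcy-Weisbach: V = √(2·ΔP·D/(f·L·ρ)). With ε/D = 5.5e-05/0.088 = 0.000625, iterate starting from f = 0.02:
  f = 0.02 → V = √(2·1.2e+05·0.088/(0.02·517·1750)) = 1.08 m/s; Re = ρVD/μ = 3.388e+04; f → 0.02461
  f = 0.02461 → V = 0.974 m/s; Re = 3.055e+04; f → 0.02508
  f = 0.02508 → V = 0.9647 m/s; Re = 3.026e+04; f → 0.02513
Converged (Δf/f < 1%). With the final f = 0.02513: V = √(2·1.2e+05·0.088/(0.02513·517·1750)) = 0.9638 m/s.
Q = V·A = 0.9638·(π/4·0.088²) = 0.005862 m³/s = 21.1 m³/h.

Q ≈ 21.1 m³/h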